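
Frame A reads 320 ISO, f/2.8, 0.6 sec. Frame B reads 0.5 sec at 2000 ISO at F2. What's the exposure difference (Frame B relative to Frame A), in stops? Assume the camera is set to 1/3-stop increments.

Aperture: f/2.8 → f/2.5 → f/2.2 → f/2 — 1 stop wider (brighter).
Shutter speed: 0.6 → 0.5 — 1/3 stop faster (darker).
ISO: 320 → 400 → 500 → 640 → 800 → 1000 → 1250 → 1600 → 2000 — 2 2/3 stops higher (brighter).
Net: +1 −1/3 +2 2/3 = +3 1/3 stops.

3 1/3 stops brighter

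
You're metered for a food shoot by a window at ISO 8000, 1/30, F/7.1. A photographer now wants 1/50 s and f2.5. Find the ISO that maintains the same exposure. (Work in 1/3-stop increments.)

Shutter speed: 1/30 → 1/40 → 1/50 — 2/3 stop faster (darker).
Aperture: f/7.1 → f/6.3 → f/5.6 → f/5 → f/4.5 → f/4 → f/3.5 → f/3.2 → f/2.8 → f/2.5 — 3 stops larger aperture (brighter).
Net change so far: 2 1/3 stops brighter. Offset with the ISO: 8000 → 6400 → 5000 → 4000 → 3200 → 2500 → 2000 → 1600.

ISO 1600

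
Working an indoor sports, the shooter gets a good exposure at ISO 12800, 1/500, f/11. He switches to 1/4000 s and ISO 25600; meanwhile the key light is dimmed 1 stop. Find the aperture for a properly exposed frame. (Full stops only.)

Scene light: 1 stop darker.
Shutter speed: 1/500 → 1/1000 → 1/2000 → 1/4000 — 3 stops shorter (darker).
ISO: 12800 → 25600 — 1 stop higher (brighter).
Net so far: 3 stops darker. Aperture: f/11 → f/8 → f/5.6 → f/4.

f/4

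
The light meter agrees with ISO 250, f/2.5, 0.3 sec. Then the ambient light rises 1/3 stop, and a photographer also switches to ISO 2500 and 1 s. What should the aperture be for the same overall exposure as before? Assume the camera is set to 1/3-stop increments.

f/16

Scene light: 1/3 stop brighter.
ISO: 250 → 320 → 400 → 500 → 640 → 800 → 1000 → 1250 → 1600 → 2000 → 2500 — 3 1/3 stops higher (brighter).
Shutter speed: 0.3 → 0.4 → 0.5 → 0.6 → 0.8 → 1 — 1 2/3 stops slower (brighter).
Net so far: 5 1/3 stops brighter. Aperture: f/2.5 → f/2.8 → f/3.2 → f/3.5 → f/4 → f/4.5 → f/5 → f/5.6 → f/6.3 → f/7.1 → f/8 → f/9 → f/10 → f/11 → f/13 → f/14 → f/16.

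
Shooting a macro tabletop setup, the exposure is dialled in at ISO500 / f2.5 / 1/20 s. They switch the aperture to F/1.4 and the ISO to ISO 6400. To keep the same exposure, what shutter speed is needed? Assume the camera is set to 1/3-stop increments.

Aperture: f/2.5 → f/2.2 → f/2 → f/1.8 → f/1.6 → f/1.4 — 1 2/3 stops opened up (brighter).
ISO: 500 → 640 → 800 → 1000 → 1250 → 1600 → 2000 → 2500 → 3200 → 4000 → 5000 → 6400 — 3 2/3 stops raised (brighter).
Net change so far: 5 1/3 stops brighter. Offset with the shutter speed: 1/20 → 1/25 → 1/30 → 1/40 → 1/50 → 1/60 → 1/80 → 1/100 → 1/125 → 1/160 → 1/200 → 1/250 → 1/320 → 1/400 → 1/500 → 1/640 → 1/800.

1/800s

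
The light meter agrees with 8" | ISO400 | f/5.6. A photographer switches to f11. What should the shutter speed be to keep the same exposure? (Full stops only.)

30 s

Aperture: f/5.6 → f/8 → f/11 — 2 stops smaller aperture (darker).
Need 2 stops brighter from the shutter speed: 8 → 15 → 30.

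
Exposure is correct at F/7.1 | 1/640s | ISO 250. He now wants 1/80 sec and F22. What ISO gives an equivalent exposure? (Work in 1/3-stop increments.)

Shutter speed: 1/640 → 1/500 → 1/400 → 1/320 → 1/250 → 1/200 → 1/160 → 1/125 → 1/100 → 1/80 — 3 stops slower (brighter).
Aperture: f/7.1 → f/8 → f/9 → f/10 → f/11 → f/13 → f/14 → f/16 → f/18 → f/20 → f/22 — 3 1/3 stops narrower (darker).
Net change so far: 1/3 stop darker. Offset with the ISO: 250 → 320.

ISO 320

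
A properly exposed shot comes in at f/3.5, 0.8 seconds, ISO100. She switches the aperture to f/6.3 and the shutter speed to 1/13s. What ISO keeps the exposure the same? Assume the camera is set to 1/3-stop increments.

Aperture: f/3.5 → f/4 → f/4.5 → f/5 → f/5.6 → f/6.3 — 1 2/3 stops stopped down (darker).
Shutter speed: 0.8 → 0.6 → 0.5 → 0.4 → 0.3 → 1/4 → 1/5 → 1/6 → 1/8 → 1/10 → 1/13 — 3 1/3 stops shorter (darker).
Net change so far: 5 stops darker. Offset with the ISO: 100 → 125 → 160 → 200 → 250 → 320 → 400 → 500 → 640 → 800 → 1000 → 1250 → 1600 → 2000 → 2500 → 3200.

ISO 3200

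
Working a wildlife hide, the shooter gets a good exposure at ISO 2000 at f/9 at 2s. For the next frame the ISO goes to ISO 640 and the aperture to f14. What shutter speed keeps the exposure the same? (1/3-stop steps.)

15 s

ISO: 2000 → 1600 → 1250 → 1000 → 800 → 640 — 1 2/3 stops lower (darker).
Aperture: f/9 → f/10 → f/11 → f/13 → f/14 — 1 1/3 stops smaller aperture (darker).
Net change so far: 3 stops darker. Offset with the shutter speed: 2 → 2.5 → 3.2 → 4 → 5 → 6 → 8 → 10 → 13 → 15.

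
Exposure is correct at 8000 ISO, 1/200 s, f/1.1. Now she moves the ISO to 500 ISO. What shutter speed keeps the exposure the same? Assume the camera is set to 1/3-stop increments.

1/13s

ISO: 8000 → 6400 → 5000 → 4000 → 3200 → 2500 → 2000 → 1600 → 1250 → 1000 → 800 → 640 → 500 — 4 stops lower (darker).
Need 4 stops brighter from the shutter speed: 1/200 → 1/160 → 1/125 → 1/100 → 1/80 → 1/60 → 1/50 → 1/40 → 1/30 → 1/25 → 1/20 → 1/15 → 1/13.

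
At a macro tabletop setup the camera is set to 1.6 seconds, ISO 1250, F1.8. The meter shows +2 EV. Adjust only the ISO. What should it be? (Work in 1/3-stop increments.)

ISO 320

Overexposed by 2 stops → need 2 stops darker.
ISO: 1250 → 1000 → 800 → 640 → 500 → 400 → 320.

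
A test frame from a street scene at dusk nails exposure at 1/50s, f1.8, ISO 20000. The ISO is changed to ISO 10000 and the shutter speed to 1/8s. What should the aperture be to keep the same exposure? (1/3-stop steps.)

f/3.2

ISO: 20000 → 16000 → 12800 → 10000 — 1 stop lower (darker).
Shutter speed: 1/50 → 1/40 → 1/30 → 1/25 → 1/20 → 1/15 → 1/13 → 1/10 → 1/8 — 2 2/3 stops longer (brighter).
Net change so far: 1 2/3 stops brighter. Offset with the aperture: f/1.8 → f/2 → f/2.2 → f/2.5 → f/2.8 → f/3.2.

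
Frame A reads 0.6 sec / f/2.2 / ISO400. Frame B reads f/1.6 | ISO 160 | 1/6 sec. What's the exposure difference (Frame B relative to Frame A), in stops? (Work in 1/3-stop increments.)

2 1/3 stops darker

Aperture: f/2.2 → f/2 → f/1.8 → f/1.6 — 1 stop wider (brighter).
Shutter speed: 0.6 → 0.5 → 0.4 → 0.3 → 1/4 → 1/5 → 1/6 — 2 stops faster (darker).
ISO: 400 → 320 → 250 → 200 → 160 — 1 1/3 stops dropped (darker).
Net: +1 −2 −1 1/3 = −2 1/3 stops.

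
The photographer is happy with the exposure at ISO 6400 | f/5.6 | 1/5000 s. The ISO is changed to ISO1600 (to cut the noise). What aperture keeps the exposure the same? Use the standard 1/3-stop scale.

f/2.8

ISO: 6400 → 5000 → 4000 → 3200 → 2500 → 2000 → 1600 — 2 stops dropped (darker).
Need 2 stops brighter from the aperture: f/5.6 → f/5 → f/4.5 → f/4 → f/3.5 → f/3.2 → f/2.8.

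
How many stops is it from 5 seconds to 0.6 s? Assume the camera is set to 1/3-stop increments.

3 stops

5 → 4 → 3.2 → 2.5 → 2 → 1.6 → 1.3 → 1 → 0.8 → 0.6 — count the steps: 9 third-stops = 3 stops.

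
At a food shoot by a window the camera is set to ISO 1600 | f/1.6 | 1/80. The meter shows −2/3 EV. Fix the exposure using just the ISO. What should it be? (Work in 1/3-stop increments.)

Underexposed by 2/3 stop → need 2/3 stop brighter.
ISO: 1600 → 2000 → 2500.

ISO 2500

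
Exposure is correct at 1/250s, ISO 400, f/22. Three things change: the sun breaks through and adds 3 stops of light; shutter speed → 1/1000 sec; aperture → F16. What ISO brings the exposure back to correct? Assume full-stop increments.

Scene light: 3 stops brighter.
Shutter speed: 1/250 → 1/500 → 1/1000 — 2 stops faster (darker).
Aperture: f/22 → f/16 — 1 stop opened up (brighter).
Net so far: 2 stops brighter. ISO: 400 → 200 → 100.

ISO 100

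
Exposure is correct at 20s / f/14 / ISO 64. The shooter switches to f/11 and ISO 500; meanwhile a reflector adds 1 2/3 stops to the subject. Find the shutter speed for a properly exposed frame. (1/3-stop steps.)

0.5 s

Scene light: 1 2/3 stops brighter.
Aperture: f/14 → f/13 → f/11 — 2/3 stop wider (brighter).
ISO: 64 → 80 → 100 → 125 → 160 → 200 → 250 → 320 → 400 → 500 — 3 stops higher (brighter).
Net so far: 5 1/3 stops brighter. Shutter speed: 20 → 15 → 13 → 10 → 8 → 6 → 5 → 4 → 3.2 → 2.5 → 2 → 1.6 → 1.3 → 1 → 0.8 → 0.6 → 0.5.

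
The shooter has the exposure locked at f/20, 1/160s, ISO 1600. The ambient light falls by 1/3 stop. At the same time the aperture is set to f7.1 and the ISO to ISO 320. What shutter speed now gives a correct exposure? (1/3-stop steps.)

Scene light: 1/3 stop darker.
Aperture: f/20 → f/18 → f/16 → f/14 → f/13 → f/11 → f/10 → f/9 → f/8 → f/7.1 — 3 stops wider (brighter).
ISO: 1600 → 1250 → 1000 → 800 → 640 → 500 → 400 → 320 — 2 1/3 stops dropped (darker).
Net so far: 1/3 stop brighter. Shutter speed: 1/160 → 1/200.

1/200s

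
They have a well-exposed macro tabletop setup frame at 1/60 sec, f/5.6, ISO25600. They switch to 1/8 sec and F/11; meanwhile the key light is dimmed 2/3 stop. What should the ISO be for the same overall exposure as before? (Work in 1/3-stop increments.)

ISO 20000

Scene light: 2/3 stop darker.
Shutter speed: 1/60 → 1/50 → 1/40 → 1/30 → 1/25 → 1/20 → 1/15 → 1/13 → 1/10 → 1/8 — 3 stops longer (brighter).
Aperture: f/5.6 → f/6.3 → f/7.1 → f/8 → f/9 → f/10 → f/11 — 2 stops smaller aperture (darker).
Net so far: 1/3 stop brighter. ISO: 25600 → 20000.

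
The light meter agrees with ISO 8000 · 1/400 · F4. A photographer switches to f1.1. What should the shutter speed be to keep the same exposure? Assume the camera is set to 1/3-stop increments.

1/5000s

Aperture: f/4 → f/3.5 → f/3.2 → f/2.8 → f/2.5 → f/2.2 → f/2 → f/1.8 → f/1.6 → f/1.4 → f/1.2 → f/1.1 — 3 2/3 stops wider (brighter).
Need 3 2/3 stops darker from the shutter speed: 1/400 → 1/500 → 1/640 → 1/800 → 1/1000 → 1/1250 → 1/1600 → 1/2000 → 1/2500 → 1/3200 → 1/4000 → 1/5000.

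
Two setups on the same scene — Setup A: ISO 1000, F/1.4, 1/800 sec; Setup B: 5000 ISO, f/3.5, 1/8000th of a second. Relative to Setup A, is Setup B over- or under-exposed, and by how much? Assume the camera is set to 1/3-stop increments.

3 2/3 stops darker

Aperture: f/1.4 → f/1.6 → f/1.8 → f/2 → f/2.2 → f/2.5 → f/2.8 → f/3.2 → f/3.5 — 2 2/3 stops stopped down (darker).
Shutter speed: 1/800 → 1/1000 → 1/1250 → 1/1600 → 1/2000 → 1/2500 → 1/3200 → 1/4000 → 1/5000 → 1/6400 → 1/8000 — 3 1/3 stops shorter (darker).
ISO: 1000 → 1250 → 1600 → 2000 → 2500 → 3200 → 4000 → 5000 — 2 1/3 stops higher (brighter).
Net: −2 2/3 −3 1/3 +2 1/3 = −3 2/3 stops.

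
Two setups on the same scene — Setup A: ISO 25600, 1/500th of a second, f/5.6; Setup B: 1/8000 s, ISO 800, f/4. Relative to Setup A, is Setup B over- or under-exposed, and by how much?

Aperture: f/5.6 → f/4 — 1 stop wider (brighter).
Shutter speed: 1/500 → 1/1000 → 1/2000 → 1/4000 → 1/8000 — 4 stops faster (darker).
ISO: 25600 → 12800 → 6400 → 3200 → 1600 → 800 — 5 stops lower (darker).
Net: +1 −4 −5 = −8 stops.

8 stops darker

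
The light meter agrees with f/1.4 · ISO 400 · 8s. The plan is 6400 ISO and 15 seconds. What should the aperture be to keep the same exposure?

f/8

ISO: 400 → 800 → 1600 → 3200 → 6400 — 4 stops higher (brighter).
Shutter speed: 8 → 15 — 1 stop longer (brighter).
Net change so far: 5 stops brighter. Offset with the aperture: f/1.4 → f/2 → f/2.8 → f/4 → f/5.6 → f/8.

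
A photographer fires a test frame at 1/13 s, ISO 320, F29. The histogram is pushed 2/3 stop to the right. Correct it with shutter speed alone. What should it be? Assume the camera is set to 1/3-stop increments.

1/20s

Overexposed by 2/3 stop → need 2/3 stop darker.
Shutter speed: 1/13 → 1/15 → 1/20.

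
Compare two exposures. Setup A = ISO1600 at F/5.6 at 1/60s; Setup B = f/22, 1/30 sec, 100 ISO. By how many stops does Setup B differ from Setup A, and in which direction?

Aperture: f/5.6 → f/8 → f/11 → f/16 → f/22 — 4 stops smaller aperture (darker).
Shutter speed: 1/60 → 1/30 — 1 stop slower (brighter).
ISO: 1600 → 800 → 400 → 200 → 100 — 4 stops lower (darker).
Net: −4 +1 −4 = −7 stops.

7 stops darker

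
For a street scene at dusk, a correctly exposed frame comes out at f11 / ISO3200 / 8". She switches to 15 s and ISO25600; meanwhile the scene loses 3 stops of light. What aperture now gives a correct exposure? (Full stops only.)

f/16

Scene light: 3 stops darker.
Shutter speed: 8 → 15 — 1 stop slower (brighter).
ISO: 3200 → 6400 → 12800 → 25600 — 3 stops raised (brighter).
Net so far: 1 stop brighter. Aperture: f/11 → f/16.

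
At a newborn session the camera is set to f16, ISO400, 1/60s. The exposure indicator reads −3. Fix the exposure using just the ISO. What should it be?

Underexposed by 3 stops → need 3 stops brighter.
ISO: 400 → 800 → 1600 → 3200.

ISO 3200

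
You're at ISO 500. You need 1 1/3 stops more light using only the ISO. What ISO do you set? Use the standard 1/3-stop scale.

ISO: 500 → 640 → 800 → 1000 → 1250 — 1 1/3 stops higher (brighter).

ISO 1250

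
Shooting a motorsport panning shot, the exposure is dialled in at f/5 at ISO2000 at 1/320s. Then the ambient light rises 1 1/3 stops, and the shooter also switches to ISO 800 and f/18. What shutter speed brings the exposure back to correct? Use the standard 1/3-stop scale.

1/25s

Scene light: 1 1/3 stops brighter.
ISO: 2000 → 1600 → 1250 → 1000 → 800 — 1 1/3 stops dropped (darker).
Aperture: f/5 → f/5.6 → f/6.3 → f/7.1 → f/8 → f/9 → f/10 → f/11 → f/13 → f/14 → f/16 → f/18 — 3 2/3 stops smaller aperture (darker).
Net so far: 3 2/3 stops darker. Shutter speed: 1/320 → 1/250 → 1/200 → 1/160 → 1/125 → 1/100 → 1/80 → 1/60 → 1/50 → 1/40 → 1/30 → 1/25.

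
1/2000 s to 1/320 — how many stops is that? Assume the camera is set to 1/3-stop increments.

1/2000 → 1/1600 → 1/1250 → 1/1000 → 1/800 → 1/640 → 1/500 → 1/400 → 1/320 — count the steps: 8 third-stops = 2 2/3 stops.

2 2/3 stops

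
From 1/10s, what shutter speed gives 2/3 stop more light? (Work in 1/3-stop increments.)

Shutter speed: 1/10 → 1/8 → 1/6 — 2/3 stop longer (brighter).

1/6s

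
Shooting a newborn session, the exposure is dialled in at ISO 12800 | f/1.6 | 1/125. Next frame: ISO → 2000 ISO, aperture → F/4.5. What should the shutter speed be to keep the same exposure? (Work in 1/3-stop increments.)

ISO: 12800 → 10000 → 8000 → 6400 → 5000 → 4000 → 3200 → 2500 → 2000 — 2 2/3 stops lower (darker).
Aperture: f/1.6 → f/1.8 → f/2 → f/2.2 → f/2.5 → f/2.8 → f/3.2 → f/3.5 → f/4 → f/4.5 — 3 stops narrower (darker).
Net change so far: 5 2/3 stops darker. Offset with the shutter speed: 1/125 → 1/100 → 1/80 → 1/60 → 1/50 → 1/40 → 1/30 → 1/25 → 1/20 → 1/15 → 1/13 → 1/10 → 1/8 → 1/6 → 1/5 → 1/4 → 0.3 → 0.4.

0.4 s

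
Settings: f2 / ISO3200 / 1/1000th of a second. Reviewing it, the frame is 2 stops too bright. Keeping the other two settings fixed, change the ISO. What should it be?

ISO 800

Overexposed by 2 stops → need 2 stops darker.
ISO: 3200 → 1600 → 800.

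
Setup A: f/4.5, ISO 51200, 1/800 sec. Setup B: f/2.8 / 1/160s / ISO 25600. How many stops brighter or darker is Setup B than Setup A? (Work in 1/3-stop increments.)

Aperture: f/4.5 → f/4 → f/3.5 → f/3.2 → f/2.8 — 1 1/3 stops larger aperture (brighter).
Shutter speed: 1/800 → 1/640 → 1/500 → 1/400 → 1/320 → 1/250 → 1/200 → 1/160 — 2 1/3 stops slower (brighter).
ISO: 51200 → 40000 → 32000 → 25600 — 1 stop lower (darker).
Net: +1 1/3 +2 1/3 −1 = +2 2/3 stops.

2 2/3 stops brighter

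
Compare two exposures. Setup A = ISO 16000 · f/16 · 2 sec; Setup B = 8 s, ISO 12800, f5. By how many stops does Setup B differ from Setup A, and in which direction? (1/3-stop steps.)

5 stops brighter

Aperture: f/16 → f/14 → f/13 → f/11 → f/10 → f/9 → f/8 → f/7.1 → f/6.3 → f/5.6 → f/5 — 3 1/3 stops opened up (brighter).
Shutter speed: 2 → 2.5 → 3.2 → 4 → 5 → 6 → 8 — 2 stops longer (brighter).
ISO: 16000 → 12800 — 1/3 stop lower (darker).
Net: +3 1/3 +2 −1/3 = +5 stops.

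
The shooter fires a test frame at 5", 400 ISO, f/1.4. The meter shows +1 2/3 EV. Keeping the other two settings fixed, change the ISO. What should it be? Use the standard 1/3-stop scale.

ISO 125

Overexposed by 1 2/3 stops → need 1 2/3 stops darker.
ISO: 400 → 320 → 250 → 200 → 160 → 125.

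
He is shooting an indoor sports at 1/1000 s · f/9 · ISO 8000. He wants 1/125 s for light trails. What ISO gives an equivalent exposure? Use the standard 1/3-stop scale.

ISO 1000

Shutter speed: 1/1000 → 1/800 → 1/640 → 1/500 → 1/400 → 1/320 → 1/250 → 1/200 → 1/160 → 1/125 — 3 stops longer (brighter).
Need 3 stops darker from the ISO: 8000 → 6400 → 5000 → 4000 → 3200 → 2500 → 2000 → 1600 → 1250 → 1000.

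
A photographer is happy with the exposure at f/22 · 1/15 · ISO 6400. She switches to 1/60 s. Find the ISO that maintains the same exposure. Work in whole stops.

Shutter speed: 1/15 → 1/30 → 1/60 — 2 stops shorter (darker).
Need 2 stops brighter from the ISO: 6400 → 12800 → 25600.

ISO 25600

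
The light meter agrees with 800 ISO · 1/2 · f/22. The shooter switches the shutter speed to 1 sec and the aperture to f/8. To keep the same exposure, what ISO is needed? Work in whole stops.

Shutter speed: 1/2 → 1 — 1 stop slower (brighter).
Aperture: f/22 → f/16 → f/11 → f/8 — 3 stops larger aperture (brighter).
Net change so far: 4 stops brighter. Offset with the ISO: 800 → 400 → 200 → 100 → 50.

ISO 50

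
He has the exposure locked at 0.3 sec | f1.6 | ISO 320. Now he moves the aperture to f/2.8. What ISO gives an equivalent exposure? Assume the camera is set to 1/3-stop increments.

Aperture: f/1.6 → f/1.8 → f/2 → f/2.2 → f/2.5 → f/2.8 — 1 2/3 stops smaller aperture (darker).
Need 1 2/3 stops brighter from the ISO: 320 → 400 → 500 → 640 → 800 → 1000.

ISO 1000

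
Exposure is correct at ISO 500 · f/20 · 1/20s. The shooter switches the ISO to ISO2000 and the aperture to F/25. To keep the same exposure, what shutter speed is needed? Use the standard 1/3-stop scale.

1/50s

ISO: 500 → 640 → 800 → 1000 → 1250 → 1600 → 2000 — 2 stops higher (brighter).
Aperture: f/20 → f/22 → f/25 — 2/3 stop narrower (darker).
Net change so far: 1 1/3 stops brighter. Offset with the shutter speed: 1/20 → 1/25 → 1/30 → 1/40 → 1/50.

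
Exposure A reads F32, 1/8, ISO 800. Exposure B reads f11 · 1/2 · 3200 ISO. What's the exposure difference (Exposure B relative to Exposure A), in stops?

7 stops brighter

Aperture: f/32 → f/22 → f/16 → f/11 — 3 stops larger aperture (brighter).
Shutter speed: 1/8 → 1/4 → 1/2 — 2 stops slower (brighter).
ISO: 800 → 1600 → 3200 — 2 stops higher (brighter).
Net: +3 +2 +2 = +7 stops.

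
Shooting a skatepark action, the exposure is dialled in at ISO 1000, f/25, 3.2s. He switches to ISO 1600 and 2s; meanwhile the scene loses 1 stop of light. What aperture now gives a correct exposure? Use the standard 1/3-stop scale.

f/18

Scene light: 1 stop darker.
ISO: 1000 → 1250 → 1600 — 2/3 stop higher (brighter).
Shutter speed: 3.2 → 2.5 → 2 — 2/3 stop faster (darker).
Net so far: 1 stop darker. Aperture: f/25 → f/22 → f/20 → f/18.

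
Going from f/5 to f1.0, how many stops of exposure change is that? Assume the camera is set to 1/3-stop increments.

4 2/3 stops

f/5 → f/4.5 → f/4 → f/3.5 → f/3.2 → f/2.8 → f/2.5 → f/2.2 → f/2 → f/1.8 → f/1.6 → f/1.4 → f/1.2 → f/1.1 → f/1.0 — count the steps: 14 third-stops = 4 2/3 stops.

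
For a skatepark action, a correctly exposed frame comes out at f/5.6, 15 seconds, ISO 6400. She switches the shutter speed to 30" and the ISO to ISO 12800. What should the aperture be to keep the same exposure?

Shutter speed: 15 → 30 — 1 stop longer (brighter).
ISO: 6400 → 12800 — 1 stop higher (brighter).
Net change so far: 2 stops brighter. Offset with the aperture: f/5.6 → f/8 → f/11.

f/11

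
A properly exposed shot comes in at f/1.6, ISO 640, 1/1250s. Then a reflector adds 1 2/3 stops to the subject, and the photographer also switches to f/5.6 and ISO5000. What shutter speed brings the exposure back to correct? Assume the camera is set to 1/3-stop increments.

Scene light: 1 2/3 stops brighter.
Aperture: f/1.6 → f/1.8 → f/2 → f/2.2 → f/2.5 → f/2.8 → f/3.2 → f/3.5 → f/4 → f/4.5 → f/5 → f/5.6 — 3 2/3 stops stopped down (darker).
ISO: 640 → 800 → 1000 → 1250 → 1600 → 2000 → 2500 → 3200 → 4000 → 5000 — 3 stops higher (brighter).
Net so far: 1 stop brighter. Shutter speed: 1/1250 → 1/1600 → 1/2000 → 1/2500.

1/2500s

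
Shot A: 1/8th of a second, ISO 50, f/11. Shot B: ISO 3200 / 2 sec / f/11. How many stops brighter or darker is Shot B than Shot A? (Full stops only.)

10 stops brighter

Aperture: unchanged.
Shutter speed: 1/8 → 1/4 → 1/2 → 1 → 2 — 4 stops longer (brighter).
ISO: 50 → 100 → 200 → 400 → 800 → 1600 → 3200 — 6 stops raised (brighter).
Net: +4 +6 = +10 stops.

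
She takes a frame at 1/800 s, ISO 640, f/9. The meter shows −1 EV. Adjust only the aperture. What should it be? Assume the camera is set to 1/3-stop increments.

f/6.3

Underexposed by 1 stop → need 1 stop brighter.
Aperture: f/9 → f/8 → f/7.1 → f/6.3.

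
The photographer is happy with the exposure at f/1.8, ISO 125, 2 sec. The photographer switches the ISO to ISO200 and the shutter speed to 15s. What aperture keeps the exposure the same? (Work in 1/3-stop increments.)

ISO: 125 → 160 → 200 — 2/3 stop higher (brighter).
Shutter speed: 2 → 2.5 → 3.2 → 4 → 5 → 6 → 8 → 10 → 13 → 15 — 3 stops longer (brighter).
Net change so far: 3 2/3 stops brighter. Offset with the aperture: f/1.8 → f/2 → f/2.2 → f/2.5 → f/2.8 → f/3.2 → f/3.5 → f/4 → f/4.5 → f/5 → f/5.6 → f/6.3.

f/6.3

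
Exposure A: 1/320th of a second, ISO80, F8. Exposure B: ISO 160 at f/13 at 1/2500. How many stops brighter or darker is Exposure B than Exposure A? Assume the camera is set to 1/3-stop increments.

Aperture: f/8 → f/9 → f/10 → f/11 → f/13 — 1 1/3 stops narrower (darker).
Shutter speed: 1/320 → 1/400 → 1/500 → 1/640 → 1/800 → 1/1000 → 1/1250 → 1/1600 → 1/2000 → 1/2500 — 3 stops faster (darker).
ISO: 80 → 100 → 125 → 160 — 1 stop raised (brighter).
Net: −1 1/3 −3 +1 = −3 1/3 stops.

3 1/3 stops darker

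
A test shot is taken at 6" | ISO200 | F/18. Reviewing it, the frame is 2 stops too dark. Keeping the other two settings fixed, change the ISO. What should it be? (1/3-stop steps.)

ISO 800

Underexposed by 2 stops → need 2 stops brighter.
ISO: 200 → 250 → 320 → 400 → 500 → 640 → 800.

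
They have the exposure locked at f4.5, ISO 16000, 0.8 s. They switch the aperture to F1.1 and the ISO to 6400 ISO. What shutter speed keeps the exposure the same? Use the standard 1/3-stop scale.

1/8s

Aperture: f/4.5 → f/4 → f/3.5 → f/3.2 → f/2.8 → f/2.5 → f/2.2 → f/2 → f/1.8 → f/1.6 → f/1.4 → f/1.2 → f/1.1 — 4 stops opened up (brighter).
ISO: 16000 → 12800 → 10000 → 8000 → 6400 — 1 1/3 stops dropped (darker).
Net change so far: 2 2/3 stops brighter. Offset with the shutter speed: 0.8 → 0.6 → 0.5 → 0.4 → 0.3 → 1/4 → 1/5 → 1/6 → 1/8.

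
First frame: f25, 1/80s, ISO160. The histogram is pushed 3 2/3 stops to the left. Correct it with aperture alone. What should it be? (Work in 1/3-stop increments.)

f/7.1

Underexposed by 3 2/3 stops → need 3 2/3 stops brighter.
Aperture: f/25 → f/22 → f/20 → f/18 → f/16 → f/14 → f/13 → f/11 → f/10 → f/9 → f/8 → f/7.1.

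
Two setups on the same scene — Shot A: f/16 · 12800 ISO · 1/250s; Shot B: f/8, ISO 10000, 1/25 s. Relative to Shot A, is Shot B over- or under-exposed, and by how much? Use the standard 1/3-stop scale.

Aperture: f/16 → f/14 → f/13 → f/11 → f/10 → f/9 → f/8 — 2 stops larger aperture (brighter).
Shutter speed: 1/250 → 1/200 → 1/160 → 1/125 → 1/100 → 1/80 → 1/60 → 1/50 → 1/40 → 1/30 → 1/25 — 3 1/3 stops slower (brighter).
ISO: 12800 → 10000 — 1/3 stop dropped (darker).
Net: +2 +3 1/3 −1/3 = +5 stops.

5 stops brighter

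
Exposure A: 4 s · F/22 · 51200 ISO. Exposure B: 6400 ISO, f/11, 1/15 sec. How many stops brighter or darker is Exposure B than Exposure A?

Aperture: f/22 → f/16 → f/11 — 2 stops opened up (brighter).
Shutter speed: 4 → 2 → 1 → 1/2 → 1/4 → 1/8 → 1/15 — 6 stops faster (darker).
ISO: 51200 → 25600 → 12800 → 6400 — 3 stops lower (darker).
Net: +2 −6 −3 = −7 stops.

7 stops darker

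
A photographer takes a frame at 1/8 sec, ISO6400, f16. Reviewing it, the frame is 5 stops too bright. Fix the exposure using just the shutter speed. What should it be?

Overexposed by 5 stops → need 5 stops darker.
Shutter speed: 1/8 → 1/15 → 1/30 → 1/60 → 1/125 → 1/250.

1/250s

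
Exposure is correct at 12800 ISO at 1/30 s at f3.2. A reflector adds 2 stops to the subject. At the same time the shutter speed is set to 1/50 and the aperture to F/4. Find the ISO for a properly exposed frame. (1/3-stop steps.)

ISO 8000

Scene light: 2 stops brighter.
Shutter speed: 1/30 → 1/40 → 1/50 — 2/3 stop shorter (darker).
Aperture: f/3.2 → f/3.5 → f/4 — 2/3 stop narrower (darker).
Net so far: 2/3 stop brighter. ISO: 12800 → 10000 → 8000.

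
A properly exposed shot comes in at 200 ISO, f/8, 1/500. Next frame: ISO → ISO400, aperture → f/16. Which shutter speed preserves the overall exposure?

1/250s

ISO: 200 → 400 — 1 stop raised (brighter).
Aperture: f/8 → f/11 → f/16 — 2 stops narrower (darker).
Net change so far: 1 stop darker. Offset with the shutter speed: 1/500 → 1/250.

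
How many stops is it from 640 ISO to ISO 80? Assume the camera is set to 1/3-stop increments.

3 stops

640 → 500 → 400 → 320 → 250 → 200 → 160 → 125 → 100 → 80 — count the steps: 9 third-stops = 3 stops.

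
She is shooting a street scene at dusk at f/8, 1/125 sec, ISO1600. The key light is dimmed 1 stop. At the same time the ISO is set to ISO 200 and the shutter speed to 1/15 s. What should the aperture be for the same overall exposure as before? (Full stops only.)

f/5.6

Scene light: 1 stop darker.
ISO: 1600 → 800 → 400 → 200 — 3 stops lower (darker).
Shutter speed: 1/125 → 1/60 → 1/30 → 1/15 — 3 stops slower (brighter).
Net so far: 1 stop darker. Aperture: f/8 → f/5.6.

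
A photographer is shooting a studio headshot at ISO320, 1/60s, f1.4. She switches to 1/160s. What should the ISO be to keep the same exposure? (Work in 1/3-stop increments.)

Shutter speed: 1/60 → 1/80 → 1/100 → 1/125 → 1/160 — 1 1/3 stops faster (darker).
Need 1 1/3 stops brighter from the ISO: 320 → 400 → 500 → 640 → 800.

ISO 800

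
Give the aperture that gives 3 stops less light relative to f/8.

f/22

Aperture: f/8 → f/11 → f/16 → f/22 — 3 stops stopped down (darker).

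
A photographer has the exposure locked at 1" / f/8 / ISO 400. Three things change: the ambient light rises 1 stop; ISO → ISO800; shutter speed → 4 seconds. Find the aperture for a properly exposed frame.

f/32

Scene light: 1 stop brighter.
ISO: 400 → 800 — 1 stop higher (brighter).
Shutter speed: 1 → 2 → 4 — 2 stops longer (brighter).
Net so far: 4 stops brighter. Aperture: f/8 → f/11 → f/16 → f/22 → f/32.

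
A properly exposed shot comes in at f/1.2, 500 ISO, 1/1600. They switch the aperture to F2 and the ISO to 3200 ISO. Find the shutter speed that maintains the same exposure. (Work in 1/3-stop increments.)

Aperture: f/1.2 → f/1.4 → f/1.6 → f/1.8 → f/2 — 1 1/3 stops stopped down (darker).
ISO: 500 → 640 → 800 → 1000 → 1250 → 1600 → 2000 → 2500 → 3200 — 2 2/3 stops higher (brighter).
Net change so far: 1 1/3 stops brighter. Offset with the shutter speed: 1/1600 → 1/2000 → 1/2500 → 1/3200 → 1/4000.

1/4000s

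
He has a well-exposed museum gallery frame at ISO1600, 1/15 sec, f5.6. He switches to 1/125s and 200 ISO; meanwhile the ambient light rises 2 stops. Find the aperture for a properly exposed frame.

f/1.4

Scene light: 2 stops brighter.
Shutter speed: 1/15 → 1/30 → 1/60 → 1/125 — 3 stops shorter (darker).
ISO: 1600 → 800 → 400 → 200 — 3 stops dropped (darker).
Net so far: 4 stops darker. Aperture: f/5.6 → f/4 → f/2.8 → f/2 → f/1.4.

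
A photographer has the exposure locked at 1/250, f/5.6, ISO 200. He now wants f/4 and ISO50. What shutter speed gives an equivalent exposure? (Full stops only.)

1/125s

Aperture: f/5.6 → f/4 — 1 stop wider (brighter).
ISO: 200 → 100 → 50 — 2 stops lower (darker).
Net change so far: 1 stop darker. Offset with the shutter speed: 1/250 → 1/125.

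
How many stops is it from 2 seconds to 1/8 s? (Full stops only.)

2 → 1 → 1/2 → 1/4 → 1/8 — count the steps: 4 stops.

4 stops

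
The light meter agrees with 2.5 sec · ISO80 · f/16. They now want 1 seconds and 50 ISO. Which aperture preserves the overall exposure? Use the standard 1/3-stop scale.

f/8

Shutter speed: 2.5 → 2 → 1.6 → 1.3 → 1 — 1 1/3 stops faster (darker).
ISO: 80 → 64 → 50 — 2/3 stop lower (darker).
Net change so far: 2 stops darker. Offset with the aperture: f/16 → f/14 → f/13 → f/11 → f/10 → f/9 → f/8.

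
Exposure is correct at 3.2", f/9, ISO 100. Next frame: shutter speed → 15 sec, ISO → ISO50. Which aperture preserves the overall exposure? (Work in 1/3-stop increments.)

f/14

Shutter speed: 3.2 → 4 → 5 → 6 → 8 → 10 → 13 → 15 — 2 1/3 stops slower (brighter).
ISO: 100 → 80 → 64 → 50 — 1 stop lower (darker).
Net change so far: 1 1/3 stops brighter. Offset with the aperture: f/9 → f/10 → f/11 → f/13 → f/14.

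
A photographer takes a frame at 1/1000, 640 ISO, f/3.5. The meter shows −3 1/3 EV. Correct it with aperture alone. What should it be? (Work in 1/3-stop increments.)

Underexposed by 3 1/3 stops → need 3 1/3 stops brighter.
Aperture: f/3.5 → f/3.2 → f/2.8 → f/2.5 → f/2.2 → f/2 → f/1.8 → f/1.6 → f/1.4 → f/1.2 → f/1.1.

f/1.1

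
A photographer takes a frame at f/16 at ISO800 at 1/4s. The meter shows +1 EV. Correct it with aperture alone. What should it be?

Overexposed by 1 stop → need 1 stop darker.
Aperture: f/16 → f/22.

f/22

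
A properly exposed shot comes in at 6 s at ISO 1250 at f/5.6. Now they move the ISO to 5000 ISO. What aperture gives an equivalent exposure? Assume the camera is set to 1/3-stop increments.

ISO: 1250 → 1600 → 2000 → 2500 → 3200 → 4000 → 5000 — 2 stops raised (brighter).
Need 2 stops darker from the aperture: f/5.6 → f/6.3 → f/7.1 → f/8 → f/9 → f/10 → f/11.

f/11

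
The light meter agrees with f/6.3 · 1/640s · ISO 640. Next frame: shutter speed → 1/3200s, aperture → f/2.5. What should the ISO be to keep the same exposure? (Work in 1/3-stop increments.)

ISO 500

Shutter speed: 1/640 → 1/800 → 1/1000 → 1/1250 → 1/1600 → 1/2000 → 1/2500 → 1/3200 — 2 1/3 stops shorter (darker).
Aperture: f/6.3 → f/5.6 → f/5 → f/4.5 → f/4 → f/3.5 → f/3.2 → f/2.8 → f/2.5 — 2 2/3 stops wider (brighter).
Net change so far: 1/3 stop brighter. Offset with the ISO: 640 → 500.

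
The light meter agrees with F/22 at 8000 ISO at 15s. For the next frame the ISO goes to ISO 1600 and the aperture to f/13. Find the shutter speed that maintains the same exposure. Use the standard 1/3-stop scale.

ISO: 8000 → 6400 → 5000 → 4000 → 3200 → 2500 → 2000 → 1600 — 2 1/3 stops dropped (darker).
Aperture: f/22 → f/20 → f/18 → f/16 → f/14 → f/13 — 1 2/3 stops wider (brighter).
Net change so far: 2/3 stop darker. Offset with the shutter speed: 15 → 20 → 25.

25 s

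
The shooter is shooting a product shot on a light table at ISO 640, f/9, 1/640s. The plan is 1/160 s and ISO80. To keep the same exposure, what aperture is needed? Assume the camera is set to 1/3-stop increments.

f/6.3

Shutter speed: 1/640 → 1/500 → 1/400 → 1/320 → 1/250 → 1/200 → 1/160 — 2 stops longer (brighter).
ISO: 640 → 500 → 400 → 320 → 250 → 200 → 160 → 125 → 100 → 80 — 3 stops lower (darker).
Net change so far: 1 stop darker. Offset with the aperture: f/9 → f/8 → f/7.1 → f/6.3.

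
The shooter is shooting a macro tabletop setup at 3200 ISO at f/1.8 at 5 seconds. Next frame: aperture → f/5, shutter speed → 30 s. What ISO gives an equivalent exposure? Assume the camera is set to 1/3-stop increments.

ISO 4000

Aperture: f/1.8 → f/2 → f/2.2 → f/2.5 → f/2.8 → f/3.2 → f/3.5 → f/4 → f/4.5 → f/5 — 3 stops stopped down (darker).
Shutter speed: 5 → 6 → 8 → 10 → 13 → 15 → 20 → 25 → 30 — 2 2/3 stops longer (brighter).
Net change so far: 1/3 stop darker. Offset with the ISO: 3200 → 4000.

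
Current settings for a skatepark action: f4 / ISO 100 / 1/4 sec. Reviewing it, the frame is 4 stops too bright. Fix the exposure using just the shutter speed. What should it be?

Overexposed by 4 stops → need 4 stops darker.
Shutter speed: 1/4 → 1/8 → 1/15 → 1/30 → 1/60.

1/60s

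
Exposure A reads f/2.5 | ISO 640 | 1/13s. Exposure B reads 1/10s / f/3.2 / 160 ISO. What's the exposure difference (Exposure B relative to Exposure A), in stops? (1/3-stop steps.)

Aperture: f/2.5 → f/2.8 → f/3.2 — 2/3 stop narrower (darker).
Shutter speed: 1/13 → 1/10 — 1/3 stop longer (brighter).
ISO: 640 → 500 → 400 → 320 → 250 → 200 → 160 — 2 stops dropped (darker).
Net: −2/3 +1/3 −2 = −2 1/3 stops.

2 1/3 stops darker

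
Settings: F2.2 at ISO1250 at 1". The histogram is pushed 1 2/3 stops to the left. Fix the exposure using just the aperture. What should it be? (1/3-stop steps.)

f/1.2

Underexposed by 1 2/3 stops → need 1 2/3 stops brighter.
Aperture: f/2.2 → f/2 → f/1.8 → f/1.6 → f/1.4 → f/1.2.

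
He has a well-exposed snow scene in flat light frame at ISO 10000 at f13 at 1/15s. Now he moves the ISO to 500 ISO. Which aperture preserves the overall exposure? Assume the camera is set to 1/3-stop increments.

ISO: 10000 → 8000 → 6400 → 5000 → 4000 → 3200 → 2500 → 2000 → 1600 → 1250 → 1000 → 800 → 640 → 500 — 4 1/3 stops dropped (darker).
Need 4 1/3 stops brighter from the aperture: f/13 → f/11 → f/10 → f/9 → f/8 → f/7.1 → f/6.3 → f/5.6 → f/5 → f/4.5 → f/4 → f/3.5 → f/3.2 → f/2.8.

f/2.8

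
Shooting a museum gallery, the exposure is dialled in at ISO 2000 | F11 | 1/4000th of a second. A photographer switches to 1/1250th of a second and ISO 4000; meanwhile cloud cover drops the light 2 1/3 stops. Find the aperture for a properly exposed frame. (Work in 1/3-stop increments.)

f/13

Scene light: 2 1/3 stops darker.
Shutter speed: 1/4000 → 1/3200 → 1/2500 → 1/2000 → 1/1600 → 1/1250 — 1 2/3 stops slower (brighter).
ISO: 2000 → 2500 → 3200 → 4000 — 1 stop raised (brighter).
Net so far: 1/3 stop brighter. Aperture: f/11 → f/13.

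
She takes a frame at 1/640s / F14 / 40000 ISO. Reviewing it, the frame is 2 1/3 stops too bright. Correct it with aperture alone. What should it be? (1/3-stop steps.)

Overexposed by 2 1/3 stops → need 2 1/3 stops darker.
Aperture: f/14 → f/16 → f/18 → f/20 → f/22 → f/25 → f/29 → f/32.

f/32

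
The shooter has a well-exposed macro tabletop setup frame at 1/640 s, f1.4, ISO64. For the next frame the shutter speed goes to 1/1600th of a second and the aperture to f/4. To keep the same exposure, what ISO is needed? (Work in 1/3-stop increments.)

Shutter speed: 1/640 → 1/800 → 1/1000 → 1/1250 → 1/1600 — 1 1/3 stops shorter (darker).
Aperture: f/1.4 → f/1.6 → f/1.8 → f/2 → f/2.2 → f/2.5 → f/2.8 → f/3.2 → f/3.5 → f/4 — 3 stops smaller aperture (darker).
Net change so far: 4 1/3 stops darker. Offset with the ISO: 64 → 80 → 100 → 125 → 160 → 200 → 250 → 320 → 400 → 500 → 640 → 800 → 1000 → 1250.

ISO 1250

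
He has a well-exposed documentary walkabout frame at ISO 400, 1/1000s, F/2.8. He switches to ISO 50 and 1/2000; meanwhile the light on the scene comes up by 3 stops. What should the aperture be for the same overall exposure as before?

Scene light: 3 stops brighter.
ISO: 400 → 200 → 100 → 50 — 3 stops lower (darker).
Shutter speed: 1/1000 → 1/2000 — 1 stop faster (darker).
Net so far: 1 stop darker. Aperture: f/2.8 → f/2.

f/2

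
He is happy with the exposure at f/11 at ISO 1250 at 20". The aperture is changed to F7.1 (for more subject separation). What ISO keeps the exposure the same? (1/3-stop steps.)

Aperture: f/11 → f/10 → f/9 → f/8 → f/7.1 — 1 1/3 stops larger aperture (brighter).
Need 1 1/3 stops darker from the ISO: 1250 → 1000 → 800 → 640 → 500.

ISO 500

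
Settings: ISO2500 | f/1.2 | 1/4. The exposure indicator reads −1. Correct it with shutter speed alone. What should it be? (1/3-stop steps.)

0.5 s

Underexposed by 1 stop → need 1 stop brighter.
Shutter speed: 1/4 → 0.3 → 0.4 → 0.5.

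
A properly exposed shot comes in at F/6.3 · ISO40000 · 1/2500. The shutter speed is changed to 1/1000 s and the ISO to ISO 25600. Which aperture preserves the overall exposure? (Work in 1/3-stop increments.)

f/8

Shutter speed: 1/2500 → 1/2000 → 1/1600 → 1/1250 → 1/1000 — 1 1/3 stops slower (brighter).
ISO: 40000 → 32000 → 25600 — 2/3 stop dropped (darker).
Net change so far: 2/3 stop brighter. Offset with the aperture: f/6.3 → f/7.1 → f/8.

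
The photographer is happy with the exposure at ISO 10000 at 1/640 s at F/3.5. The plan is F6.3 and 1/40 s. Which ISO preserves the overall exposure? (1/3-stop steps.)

ISO 2000

Aperture: f/3.5 → f/4 → f/4.5 → f/5 → f/5.6 → f/6.3 — 1 2/3 stops narrower (darker).
Shutter speed: 1/640 → 1/500 → 1/400 → 1/320 → 1/250 → 1/200 → 1/160 → 1/125 → 1/100 → 1/80 → 1/60 → 1/50 → 1/40 — 4 stops slower (brighter).
Net change so far: 2 1/3 stops brighter. Offset with the ISO: 10000 → 8000 → 6400 → 5000 → 4000 → 3200 → 2500 → 2000.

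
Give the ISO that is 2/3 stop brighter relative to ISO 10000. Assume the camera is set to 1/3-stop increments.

ISO: 10000 → 12800 → 16000 — 2/3 stop higher (brighter).

ISO 16000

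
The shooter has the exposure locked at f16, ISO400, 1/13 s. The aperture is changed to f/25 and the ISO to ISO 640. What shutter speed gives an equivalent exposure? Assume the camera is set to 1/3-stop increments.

Aperture: f/16 → f/18 → f/20 → f/22 → f/25 — 1 1/3 stops stopped down (darker).
ISO: 400 → 500 → 640 — 2/3 stop raised (brighter).
Net change so far: 2/3 stop darker. Offset with the shutter speed: 1/13 → 1/10 → 1/8.

1/8s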